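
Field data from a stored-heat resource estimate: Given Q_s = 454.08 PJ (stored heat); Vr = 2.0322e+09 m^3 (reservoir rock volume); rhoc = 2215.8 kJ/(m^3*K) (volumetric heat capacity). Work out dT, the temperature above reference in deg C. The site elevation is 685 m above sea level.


dT = Q_s * 1e12 / (Vr * rhoc)
dT = 454.08 * 1e12 / (2.0322e+09 * 2215.8)
dT = 100.8406 K
Convert (temperature difference, 1 K = 1 deg C): 100.8406 K = 100.8406 deg C
dT = 100.84 deg C


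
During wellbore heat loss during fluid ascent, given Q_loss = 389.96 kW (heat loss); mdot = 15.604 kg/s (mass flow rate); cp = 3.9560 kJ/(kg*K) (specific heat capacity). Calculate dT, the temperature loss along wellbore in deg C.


dT = Q_loss / (mdot * cp)
dT = 389.96 / (15.604 * 3.9560)
dT = 6.317247 K
Convert (temperature difference, 1 K = 1 deg C): 6.317247 K = 6.317247 deg C
dT = 6.3172 deg C


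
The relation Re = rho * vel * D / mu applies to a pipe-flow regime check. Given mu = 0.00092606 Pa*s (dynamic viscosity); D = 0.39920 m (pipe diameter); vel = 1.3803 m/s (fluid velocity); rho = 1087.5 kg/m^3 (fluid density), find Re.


Re = rho * vel * D / mu
Re = 1087.5 * 1.3803 * 0.39920 / 0.00092606
Re = 6.4707e+05


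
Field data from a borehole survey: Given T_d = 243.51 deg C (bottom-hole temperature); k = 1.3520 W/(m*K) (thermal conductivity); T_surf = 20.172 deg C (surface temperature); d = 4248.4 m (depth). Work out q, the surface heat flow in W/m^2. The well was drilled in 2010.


Step 1: grad = (T_d - T_surf)/d * 1000 = (243.51 - 20.172)/4248.4 * 1000 = 52.56991 deg C/km
Step 2: q = k * grad / 1000 = 1.352 * 52.56991 / 1000 = 0.071075 W/m^2
q = 0.071075 W/m^2


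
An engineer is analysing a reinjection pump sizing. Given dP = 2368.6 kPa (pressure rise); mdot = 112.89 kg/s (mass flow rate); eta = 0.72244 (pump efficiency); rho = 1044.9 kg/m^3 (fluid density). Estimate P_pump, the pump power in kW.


P_pump = mdot * dP / (rho * eta)
P_pump = 112.89 * 2368.6 / (1044.9 * 0.72244)
P_pump = 354.22 kW


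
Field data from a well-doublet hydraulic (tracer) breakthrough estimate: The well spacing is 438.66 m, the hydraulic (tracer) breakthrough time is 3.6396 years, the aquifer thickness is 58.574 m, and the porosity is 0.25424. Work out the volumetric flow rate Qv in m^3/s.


Qv = pi*hr*phi*L^2 / (3*t_bt*365.25*86400)
Qv = pi*58.574*0.25424*438.66^2 / (3*3.6396*365.25*86400)
Qv = 0.026126 m^3/s


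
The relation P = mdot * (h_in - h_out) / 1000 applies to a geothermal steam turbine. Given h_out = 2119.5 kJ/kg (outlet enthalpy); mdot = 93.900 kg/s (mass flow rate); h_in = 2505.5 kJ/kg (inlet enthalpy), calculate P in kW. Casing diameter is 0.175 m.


P = mdot * (h_in - h_out) / 1000
P = 93.900 * (2505.5 - 2119.5) / 1000
P = 36.24540 MW
Convert: 36.24540 MW * 1000.0 = 36245 kW
P = 36245 kW


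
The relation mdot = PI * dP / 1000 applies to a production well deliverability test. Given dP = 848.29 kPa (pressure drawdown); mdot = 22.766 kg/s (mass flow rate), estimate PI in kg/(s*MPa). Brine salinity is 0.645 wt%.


PI = mdot * 1000 / dP
PI = 22.766 * 1000 / 848.29
PI = 26.838 kg/(s*MPa)


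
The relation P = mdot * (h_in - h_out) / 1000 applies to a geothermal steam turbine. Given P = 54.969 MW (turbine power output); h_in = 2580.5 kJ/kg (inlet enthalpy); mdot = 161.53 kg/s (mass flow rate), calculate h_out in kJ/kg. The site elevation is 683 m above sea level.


h_out = h_in - P * 1000 / mdot
h_out = 2580.5 - 54.969 * 1000 / 161.53
h_out = 2240.2 kJ/kg


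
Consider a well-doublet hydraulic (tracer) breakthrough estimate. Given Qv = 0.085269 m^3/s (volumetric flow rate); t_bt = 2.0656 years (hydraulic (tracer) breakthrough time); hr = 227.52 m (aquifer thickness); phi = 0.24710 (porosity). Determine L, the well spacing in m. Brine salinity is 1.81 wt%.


L = sqrt(t_bt*365.25*86400*3*Qv / (pi*hr*phi))
L = sqrt(2.0656*365.25*86400*3*0.085269 / (pi*227.52*0.24710))
L = 307.26 m


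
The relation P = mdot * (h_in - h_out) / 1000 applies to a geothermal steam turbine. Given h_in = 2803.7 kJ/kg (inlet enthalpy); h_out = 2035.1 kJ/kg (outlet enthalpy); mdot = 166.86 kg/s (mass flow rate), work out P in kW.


P = mdot * (h_in - h_out) / 1000
P = 166.86 * (2803.7 - 2035.1) / 1000
P = 128.2486 MW
Convert: 128.2486 MW * 1000.0 = 1.2825e+05 kW
P = 1.2825e+05 kW


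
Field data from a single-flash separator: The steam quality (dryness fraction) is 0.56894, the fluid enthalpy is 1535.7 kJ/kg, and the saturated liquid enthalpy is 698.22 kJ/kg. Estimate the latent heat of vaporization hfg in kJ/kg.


hfg = (h - hf) / x
hfg = (1535.7 - 698.22) / 0.56894
hfg = 1472.0 kJ/kg


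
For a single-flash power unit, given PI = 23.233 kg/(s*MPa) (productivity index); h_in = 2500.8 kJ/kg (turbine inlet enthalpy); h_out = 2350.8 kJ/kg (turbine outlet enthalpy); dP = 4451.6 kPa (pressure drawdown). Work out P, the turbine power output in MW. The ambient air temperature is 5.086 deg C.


Step 1: mdot = PI * dP / 1000 = 23.233 * 4451.6 / 1000 = 103.4240 kg/s
Step 2: P = mdot*(h_in - h_out)/1000 = 103.4240*(2500.8 - 2350.8)/1000 = 15.514 MW
P = 15.514 MW


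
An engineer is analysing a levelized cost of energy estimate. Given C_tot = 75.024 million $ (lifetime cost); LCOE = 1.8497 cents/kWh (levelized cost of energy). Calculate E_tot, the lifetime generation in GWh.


E_tot = C_tot / LCOE * 100
E_tot = 75.024 / 1.8497 * 100
E_tot = 4056.0 GWh


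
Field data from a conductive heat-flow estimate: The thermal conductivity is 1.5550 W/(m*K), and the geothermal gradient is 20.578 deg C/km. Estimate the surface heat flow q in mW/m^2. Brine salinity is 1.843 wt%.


q = k * grad / 1000
q = 1.5550 * 20.578 / 1000
q = 0.03199879 W/m^2
Convert: 0.03199879 W/m^2 * 1000.0 = 31.999 mW/m^2
q = 31.999 mW/m^2


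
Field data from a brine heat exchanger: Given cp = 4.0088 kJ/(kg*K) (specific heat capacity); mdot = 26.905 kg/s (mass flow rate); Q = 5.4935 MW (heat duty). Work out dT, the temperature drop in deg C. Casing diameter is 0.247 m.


dT = Q * 1000 / (mdot * cp)
dT = 5.4935 * 1000 / (26.905 * 4.0088)
dT = 50.93329 K
Convert (temperature difference, 1 K = 1 deg C): 50.93329 K = 50.93329 deg C
dT = 50.933 deg C


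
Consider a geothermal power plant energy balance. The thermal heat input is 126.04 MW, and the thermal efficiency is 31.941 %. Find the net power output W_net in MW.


W_net = eta / 100 * Q_in
W_net = 31.941 / 100 * 126.04
W_net = 40.258 MW


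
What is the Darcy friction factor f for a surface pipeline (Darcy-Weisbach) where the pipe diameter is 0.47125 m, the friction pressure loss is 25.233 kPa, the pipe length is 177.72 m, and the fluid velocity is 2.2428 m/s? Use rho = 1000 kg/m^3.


f = dP*1000 / ((L/D)*(rho*vel^2/2))
f = 25.233*1000 / ((177.72/0.47125)*(1000*2.2428^2/2))
f = 0.026603


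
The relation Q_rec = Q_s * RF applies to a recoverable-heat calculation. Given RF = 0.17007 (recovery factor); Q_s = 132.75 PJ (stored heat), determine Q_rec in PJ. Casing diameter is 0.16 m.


Q_rec = Q_s * RF
Q_rec = 132.75 * 0.17007
Q_rec = 22.577 PJ


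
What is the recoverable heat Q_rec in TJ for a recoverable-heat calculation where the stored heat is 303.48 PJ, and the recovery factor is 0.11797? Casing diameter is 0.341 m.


Q_rec = Q_s * RF
Q_rec = 303.48 * 0.11797
Q_rec = 35.80154 PJ
Convert: 35.80154 PJ * 1000.0 = 35802 TJ
Q_rec = 35802 TJ


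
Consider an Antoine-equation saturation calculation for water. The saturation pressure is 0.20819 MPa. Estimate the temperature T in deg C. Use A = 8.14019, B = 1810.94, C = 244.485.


T = B / (A - log10(P_sat * 760 / 0.101325)) - C
T = 1810.94 / (8.14019 - log10(0.20819 * 760 / 0.101325)) - 244.485
T = 121.61 deg C


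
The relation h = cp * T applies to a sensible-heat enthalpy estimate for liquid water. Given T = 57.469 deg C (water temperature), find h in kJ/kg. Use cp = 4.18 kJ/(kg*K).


h = cp * T
h = 4.18 * 57.469
h = 240.22 kJ/kg


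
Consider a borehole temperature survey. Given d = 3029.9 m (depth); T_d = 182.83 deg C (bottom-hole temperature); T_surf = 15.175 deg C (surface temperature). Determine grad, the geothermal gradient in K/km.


grad = (T_d - T_surf) / d * 1000
grad = (182.83 - 15.175) / 3029.9 * 1000
grad = 55.33351 deg C/km
Convert: 55.33351 deg C/km * 1.0 = 55.334 K/km
grad = 55.334 K/km


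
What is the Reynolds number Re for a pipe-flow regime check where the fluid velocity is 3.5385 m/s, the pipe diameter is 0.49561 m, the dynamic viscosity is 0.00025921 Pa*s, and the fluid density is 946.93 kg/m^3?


Re = rho * vel * D / mu
Re = 946.93 * 3.5385 * 0.49561 / 0.00025921
Re = 6.4066e+06


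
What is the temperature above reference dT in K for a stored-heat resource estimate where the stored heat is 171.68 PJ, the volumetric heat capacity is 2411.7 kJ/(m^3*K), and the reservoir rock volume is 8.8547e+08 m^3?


dT = Q_s * 1e12 / (Vr * rhoc)
dT = 171.68 * 1e12 / (8.8547e+08 * 2411.7)
dT = 80.394 K


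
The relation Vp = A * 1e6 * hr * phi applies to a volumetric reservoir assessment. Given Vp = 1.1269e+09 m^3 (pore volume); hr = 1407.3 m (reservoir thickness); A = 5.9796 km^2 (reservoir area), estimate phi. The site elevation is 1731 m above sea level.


phi = Vp / (A * 1e6 * hr)
phi = 1.1269e+09 / (5.9796 * 1e6 * 1407.3)
phi = 0.13391


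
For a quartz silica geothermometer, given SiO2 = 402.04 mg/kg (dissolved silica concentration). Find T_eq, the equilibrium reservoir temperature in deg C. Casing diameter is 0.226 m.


T_eq = 1309 / (5.19 - log10(SiO2)) - 273.15
T_eq = 1309 / (5.19 - log10(402.04)) - 273.15
T_eq = 233.09 deg C


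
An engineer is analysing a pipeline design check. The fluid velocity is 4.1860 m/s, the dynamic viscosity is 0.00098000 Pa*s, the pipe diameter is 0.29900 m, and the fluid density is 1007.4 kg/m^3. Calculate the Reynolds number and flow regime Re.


Step 1: Re = rho*vel*D/mu = 1007.4*4.186*0.299/0.00098 = 1.2866e+06
Step 2: Re = 1.2866e+06 > 4000, so flow is turbulent.
Re = 1.2866e+06 (turbulent)


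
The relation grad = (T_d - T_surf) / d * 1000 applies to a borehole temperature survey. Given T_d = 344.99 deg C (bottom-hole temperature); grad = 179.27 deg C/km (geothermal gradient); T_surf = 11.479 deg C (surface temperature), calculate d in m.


d = (T_d - T_surf) / grad * 1000
d = (344.99 - 11.479) / 179.27 * 1000
d = 1860.4 m


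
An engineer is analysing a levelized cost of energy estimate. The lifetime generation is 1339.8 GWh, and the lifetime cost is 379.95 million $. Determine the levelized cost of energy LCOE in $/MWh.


LCOE = C_tot / E_tot * 100
LCOE = 379.95 / 1339.8 * 100
LCOE = 28.35871 cents/kWh
Convert: 28.35871 cents/kWh * 10.0 = 283.59 $/MWh
LCOE = 283.59 $/MWh


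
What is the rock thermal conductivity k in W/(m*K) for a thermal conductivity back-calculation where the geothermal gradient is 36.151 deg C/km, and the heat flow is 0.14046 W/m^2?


k = q / (grad / 1000)
k = 0.14046 / (36.151 / 1000)
k = 3.8854 W/(m*K)


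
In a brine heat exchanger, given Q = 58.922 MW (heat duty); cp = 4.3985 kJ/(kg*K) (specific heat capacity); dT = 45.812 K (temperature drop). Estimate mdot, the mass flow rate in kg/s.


mdot = Q * 1000 / (cp * dT)
mdot = 58.922 * 1000 / (4.3985 * 45.812)
mdot = 292.41 kg/s


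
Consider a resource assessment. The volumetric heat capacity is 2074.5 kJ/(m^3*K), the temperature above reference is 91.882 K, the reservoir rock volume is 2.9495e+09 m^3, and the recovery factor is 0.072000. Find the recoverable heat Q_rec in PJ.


Step 1: Q_s = Vr*rhoc*dT/1e12 = 2.9495e+09*2074.5*91.882/1e12 = 562.2019 PJ
Step 2: Q_rec = Q_s * RF = 562.2019 * 0.072 = 40.479 PJ
Q_rec = 40.479 PJ


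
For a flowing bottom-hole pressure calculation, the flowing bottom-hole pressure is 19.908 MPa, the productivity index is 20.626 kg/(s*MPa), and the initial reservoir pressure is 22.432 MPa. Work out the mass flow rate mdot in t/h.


mdot = (P_i - P_wf) * PI
mdot = (22.432 - 19.908) * 20.626
mdot = 52.06002 kg/s
Convert: 52.06002 kg/s * 3.6 = 187.42 t/h
mdot = 187.42 t/h


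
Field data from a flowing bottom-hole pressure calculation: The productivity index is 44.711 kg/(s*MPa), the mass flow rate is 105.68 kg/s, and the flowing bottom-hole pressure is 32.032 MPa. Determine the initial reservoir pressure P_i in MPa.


P_i = P_wf + mdot / PI
P_i = 32.032 + 105.68 / 44.711
P_i = 34.396 MPa


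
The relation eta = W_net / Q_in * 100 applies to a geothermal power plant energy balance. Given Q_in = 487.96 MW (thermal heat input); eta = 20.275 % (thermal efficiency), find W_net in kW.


W_net = eta / 100 * Q_in
W_net = 20.275 / 100 * 487.96
W_net = 98.93389 MW
Convert: 98.93389 MW * 1000.0 = 98934 kW
W_net = 98934 kW


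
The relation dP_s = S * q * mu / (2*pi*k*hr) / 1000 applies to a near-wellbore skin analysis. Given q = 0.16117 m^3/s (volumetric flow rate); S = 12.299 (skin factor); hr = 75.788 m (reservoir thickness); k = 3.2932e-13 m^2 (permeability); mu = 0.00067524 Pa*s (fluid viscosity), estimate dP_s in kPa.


dP_s = S * q * mu / (2*pi*k*hr) / 1000
dP_s = 12.299 * 0.16117 * 0.00067524 / (2*pi*3.2932e-13*75.788) / 1000
dP_s = 8535.2 kPa


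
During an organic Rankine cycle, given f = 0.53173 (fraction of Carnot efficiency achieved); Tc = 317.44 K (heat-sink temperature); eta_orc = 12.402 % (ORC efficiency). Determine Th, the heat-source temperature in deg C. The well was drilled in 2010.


Th = Tc / (1 - (eta_orc/100)/f)
Th = 317.44 / (1 - (12.402/100)/0.53173)
Th = 414.0011 K
Convert to deg C: 414.0011 - 273.15 = 140.85 deg C
Th = 140.85 deg C


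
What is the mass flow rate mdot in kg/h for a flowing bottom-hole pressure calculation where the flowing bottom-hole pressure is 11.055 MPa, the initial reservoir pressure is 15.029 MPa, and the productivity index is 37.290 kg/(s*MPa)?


mdot = (P_i - P_wf) * PI
mdot = (15.029 - 11.055) * 37.290
mdot = 148.1905 kg/s
Convert: 148.1905 kg/s * 3600.0 = 5.3349e+05 kg/h
mdot = 5.3349e+05 kg/h


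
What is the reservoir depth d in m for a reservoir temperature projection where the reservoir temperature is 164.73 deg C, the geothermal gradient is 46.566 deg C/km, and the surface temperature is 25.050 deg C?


d = (T_res - T_surf) / grad * 1000
d = (164.73 - 25.050) / 46.566 * 1000
d = 2999.6 m


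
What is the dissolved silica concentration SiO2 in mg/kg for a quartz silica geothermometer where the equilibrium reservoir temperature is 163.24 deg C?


SiO2 = 10^(5.19 - 1309/(T_eq + 273.15))
SiO2 = 10^(5.19 - 1309/(163.24 + 273.15))
SiO2 = 155.02 mg/kg


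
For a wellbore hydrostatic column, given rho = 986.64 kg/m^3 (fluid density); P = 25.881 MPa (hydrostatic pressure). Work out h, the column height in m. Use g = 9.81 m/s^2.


h = P * 1e6 / (g * rho)
h = 25.881 * 1e6 / (9.81 * 986.64)
h = 2674.0 m


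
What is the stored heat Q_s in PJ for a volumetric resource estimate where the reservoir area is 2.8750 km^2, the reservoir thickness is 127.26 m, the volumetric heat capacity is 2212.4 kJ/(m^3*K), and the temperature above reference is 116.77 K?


Step 1: Vr = A*1e6*hr = 2.875*1e6*127.26 = 3.658725e+08 m^3
Step 2: Q_s = Vr*rhoc*dT/1e12 = 3.658725e+08*2212.4*116.77/1e12 = 94.520 PJ
Q_s = 94.520 PJ


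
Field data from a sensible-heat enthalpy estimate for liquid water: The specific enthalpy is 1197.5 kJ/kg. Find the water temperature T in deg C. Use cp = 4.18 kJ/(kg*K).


T = h / cp
T = 1197.5 / 4.18
T = 286.48 deg C


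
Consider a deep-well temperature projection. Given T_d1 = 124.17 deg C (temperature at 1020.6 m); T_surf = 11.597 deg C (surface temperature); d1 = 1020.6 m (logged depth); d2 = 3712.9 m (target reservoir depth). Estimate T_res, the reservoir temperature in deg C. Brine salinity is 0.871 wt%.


Step 1: grad = (T_d1 - T_surf)/d1 * 1000 = (124.17 - 11.597)/1020.6 * 1000 = 110.3008 deg C/km
Step 2: T_res = T_surf + grad*d2/1000 = 11.597 + 110.3008*3712.9/1000 = 421.13 deg C
T_res = 421.13 deg C


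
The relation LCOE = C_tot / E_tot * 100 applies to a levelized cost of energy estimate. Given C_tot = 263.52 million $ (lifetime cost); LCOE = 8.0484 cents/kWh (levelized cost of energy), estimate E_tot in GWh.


E_tot = C_tot / LCOE * 100
E_tot = 263.52 / 8.0484 * 100
E_tot = 3274.2 GWh


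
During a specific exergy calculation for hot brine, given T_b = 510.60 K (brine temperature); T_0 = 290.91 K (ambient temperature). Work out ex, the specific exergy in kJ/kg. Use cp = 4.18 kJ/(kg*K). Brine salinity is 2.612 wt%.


ex = cp * ((T_b - T_0) - T_0 * ln(T_b/T_0))
ex = 4.18 * ((510.60 - 290.91) - 290.91 * ln(510.60/290.91))
ex = 234.21 kJ/kg


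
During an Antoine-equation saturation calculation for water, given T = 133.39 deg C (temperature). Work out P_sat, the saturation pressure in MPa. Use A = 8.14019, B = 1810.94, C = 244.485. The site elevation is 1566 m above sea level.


P_sat = 10^(A - B/(C + T)) / 760 * 0.101325
P_sat = 10^(8.14019 - 1810.94/(244.485 + 133.39)) / 760 * 0.101325
P_sat = 0.29694 MPa


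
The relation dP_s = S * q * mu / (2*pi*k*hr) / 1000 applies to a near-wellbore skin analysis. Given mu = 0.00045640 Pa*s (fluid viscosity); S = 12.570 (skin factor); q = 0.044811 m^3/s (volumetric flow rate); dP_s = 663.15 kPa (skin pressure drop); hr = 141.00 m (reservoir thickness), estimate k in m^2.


k = S*q*mu / (2*pi*dP_s*1000*hr)
k = 12.570*0.044811*0.00045640 / (2*pi*663.15*1000*141.00)
k = 4.3758e-13 m^2


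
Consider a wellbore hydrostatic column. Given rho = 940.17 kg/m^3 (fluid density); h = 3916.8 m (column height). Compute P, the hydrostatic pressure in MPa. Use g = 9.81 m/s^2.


P = rho * g * h / 1e6
P = 940.17 * 9.81 * 3916.8 / 1e6
P = 36.125 MPa


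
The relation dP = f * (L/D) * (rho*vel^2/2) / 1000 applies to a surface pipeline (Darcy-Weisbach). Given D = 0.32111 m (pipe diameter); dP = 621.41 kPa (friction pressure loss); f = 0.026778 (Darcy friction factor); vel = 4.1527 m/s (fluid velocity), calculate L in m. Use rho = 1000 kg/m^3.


L = dP*1000*D / (f*rho*vel^2/2)
L = 621.41*1000*0.32111 / (0.026778*1000*4.1527^2/2)
L = 864.22 m


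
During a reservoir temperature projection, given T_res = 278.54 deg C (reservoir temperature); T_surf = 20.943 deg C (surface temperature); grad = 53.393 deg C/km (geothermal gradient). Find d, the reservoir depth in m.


d = (T_res - T_surf) / grad * 1000
d = (278.54 - 20.943) / 53.393 * 1000
d = 4824.5 m


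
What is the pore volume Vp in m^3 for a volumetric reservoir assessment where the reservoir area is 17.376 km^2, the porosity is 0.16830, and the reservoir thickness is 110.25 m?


Vp = A * 1e6 * hr * phi
Vp = 17.376 * 1e6 * 110.25 * 0.16830
Vp = 3.2241e+08 m^3


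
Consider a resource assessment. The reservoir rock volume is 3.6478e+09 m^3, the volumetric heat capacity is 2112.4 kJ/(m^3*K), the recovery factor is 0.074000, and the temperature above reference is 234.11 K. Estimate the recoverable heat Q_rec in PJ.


Step 1: Q_s = Vr*rhoc*dT/1e12 = 3.6478e+09*2112.4*234.11/1e12 = 1803.961 PJ
Step 2: Q_rec = Q_s * RF = 1803.961 * 0.074 = 133.49 PJ
Q_rec = 133.49 PJ


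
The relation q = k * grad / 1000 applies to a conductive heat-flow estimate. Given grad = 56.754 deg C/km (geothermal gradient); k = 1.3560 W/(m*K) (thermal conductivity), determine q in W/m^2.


q = k * grad / 1000
q = 1.3560 * 56.754 / 1000
q = 0.076958 W/m^2


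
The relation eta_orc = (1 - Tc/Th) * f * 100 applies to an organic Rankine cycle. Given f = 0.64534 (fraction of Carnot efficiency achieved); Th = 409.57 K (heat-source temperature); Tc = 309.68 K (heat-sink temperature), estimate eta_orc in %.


eta_orc = (1 - Tc/Th) * f * 100
eta_orc = (1 - 309.68/409.57) * 0.64534 * 100
eta_orc = 15.739 %


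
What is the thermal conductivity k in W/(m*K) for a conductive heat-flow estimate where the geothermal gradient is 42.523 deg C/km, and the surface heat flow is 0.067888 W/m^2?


k = q * 1000 / grad
k = 0.067888 * 1000 / 42.523
k = 1.5965 W/(m*K)


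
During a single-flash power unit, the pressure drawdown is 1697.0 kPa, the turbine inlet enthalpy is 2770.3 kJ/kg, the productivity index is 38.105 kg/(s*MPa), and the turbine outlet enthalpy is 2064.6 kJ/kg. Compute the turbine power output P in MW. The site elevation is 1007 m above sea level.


Step 1: mdot = PI * dP / 1000 = 38.105 * 1697.0 / 1000 = 64.66419 kg/s
Step 2: P = mdot*(h_in - h_out)/1000 = 64.66419*(2770.3 - 2064.6)/1000 = 45.634 MW
P = 45.634 MW


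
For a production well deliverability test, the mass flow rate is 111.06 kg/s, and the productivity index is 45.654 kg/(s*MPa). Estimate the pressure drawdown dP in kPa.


dP = mdot * 1000 / PI
dP = 111.06 * 1000 / 45.654
dP = 2432.6 kPa


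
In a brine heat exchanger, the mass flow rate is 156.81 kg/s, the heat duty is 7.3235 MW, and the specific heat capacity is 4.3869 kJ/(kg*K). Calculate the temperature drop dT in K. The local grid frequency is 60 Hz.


dT = Q * 1000 / (mdot * cp)
dT = 7.3235 * 1000 / (156.81 * 4.3869)
dT = 10.646 K


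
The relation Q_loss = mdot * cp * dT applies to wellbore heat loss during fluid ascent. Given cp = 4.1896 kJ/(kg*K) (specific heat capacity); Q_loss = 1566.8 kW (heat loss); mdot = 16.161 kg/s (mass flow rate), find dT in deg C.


dT = Q_loss / (mdot * cp)
dT = 1566.8 / (16.161 * 4.1896)
dT = 23.14050 K
Convert (temperature difference, 1 K = 1 deg C): 23.14050 K = 23.14050 deg C
dT = 23.140 deg C


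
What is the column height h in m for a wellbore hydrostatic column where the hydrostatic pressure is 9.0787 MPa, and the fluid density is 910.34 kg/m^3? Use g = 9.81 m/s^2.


h = P * 1e6 / (g * rho)
h = 9.0787 * 1e6 / (9.81 * 910.34)
h = 1016.6 m


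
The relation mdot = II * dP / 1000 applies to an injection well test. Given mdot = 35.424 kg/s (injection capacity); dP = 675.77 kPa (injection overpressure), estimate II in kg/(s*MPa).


II = mdot * 1000 / dP
II = 35.424 * 1000 / 675.77
II = 52.420 kg/(s*MPa)


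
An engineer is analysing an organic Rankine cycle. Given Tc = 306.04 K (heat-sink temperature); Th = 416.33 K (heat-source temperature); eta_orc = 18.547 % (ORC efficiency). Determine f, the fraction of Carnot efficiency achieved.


f = (eta_orc/100) / (1 - Tc/Th)
f = (18.547/100) / (1 - 306.04/416.33)
f = 0.70012


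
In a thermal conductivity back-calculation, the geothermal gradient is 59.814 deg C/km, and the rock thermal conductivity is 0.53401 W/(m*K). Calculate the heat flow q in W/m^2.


q = k * grad / 1000
q = 0.53401 * 59.814 / 1000
q = 0.031941 W/m^2


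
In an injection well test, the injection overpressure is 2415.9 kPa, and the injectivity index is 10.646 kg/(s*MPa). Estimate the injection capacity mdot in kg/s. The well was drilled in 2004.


mdot = II * dP / 1000
mdot = 10.646 * 2415.9 / 1000
mdot = 25.720 kg/s


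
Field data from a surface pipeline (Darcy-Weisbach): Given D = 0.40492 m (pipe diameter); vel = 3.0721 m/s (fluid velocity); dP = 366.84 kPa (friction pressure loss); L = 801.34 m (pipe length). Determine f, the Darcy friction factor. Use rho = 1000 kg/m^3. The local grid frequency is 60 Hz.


f = dP*1000 / ((L/D)*(rho*vel^2/2))
f = 366.84*1000 / ((801.34/0.40492)*(1000*3.0721^2/2))
f = 0.039282


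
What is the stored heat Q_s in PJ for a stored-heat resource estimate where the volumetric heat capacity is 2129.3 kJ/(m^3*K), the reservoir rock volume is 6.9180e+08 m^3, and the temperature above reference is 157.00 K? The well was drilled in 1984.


Q_s = Vr * rhoc * dT / 1e12
Q_s = 6.9180e+08 * 2129.3 * 157.00 / 1e12
Q_s = 231.27 PJ


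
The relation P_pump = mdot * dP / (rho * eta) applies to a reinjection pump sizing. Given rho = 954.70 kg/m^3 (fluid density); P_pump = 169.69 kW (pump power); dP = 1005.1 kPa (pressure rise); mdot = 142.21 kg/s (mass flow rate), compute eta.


eta = mdot * dP / (rho * P_pump)
eta = 142.21 * 1005.1 / (954.70 * 169.69)
eta = 0.88230


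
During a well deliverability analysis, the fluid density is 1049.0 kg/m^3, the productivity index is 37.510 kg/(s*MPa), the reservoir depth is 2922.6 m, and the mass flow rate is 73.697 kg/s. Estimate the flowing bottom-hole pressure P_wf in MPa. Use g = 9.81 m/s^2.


Step 1: P_i = rho*g*h/1e6 = 1049.0*9.81*2922.6/1e6 = 30.07557 MPa
Step 2: P_wf = P_i - mdot/PI = 30.07557 - 73.697/37.51 = 28.111 MPa
P_wf = 28.111 MPa


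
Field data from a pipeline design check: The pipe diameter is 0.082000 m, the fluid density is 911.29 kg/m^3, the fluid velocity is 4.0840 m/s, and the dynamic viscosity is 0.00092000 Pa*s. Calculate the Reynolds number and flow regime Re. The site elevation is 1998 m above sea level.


Step 1: Re = rho*vel*D/mu = 911.29*4.084*0.082/0.00092 = 3.3172e+05
Step 2: Re = 3.3172e+05 > 4000, so flow is turbulent.
Re = 3.3172e+05 (turbulent)


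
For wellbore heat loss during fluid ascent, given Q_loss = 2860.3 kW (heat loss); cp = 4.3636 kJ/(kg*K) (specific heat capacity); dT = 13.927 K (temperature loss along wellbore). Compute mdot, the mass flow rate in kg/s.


mdot = Q_loss / (cp * dT)
mdot = 2860.3 / (4.3636 * 13.927)
mdot = 47.066 kg/s


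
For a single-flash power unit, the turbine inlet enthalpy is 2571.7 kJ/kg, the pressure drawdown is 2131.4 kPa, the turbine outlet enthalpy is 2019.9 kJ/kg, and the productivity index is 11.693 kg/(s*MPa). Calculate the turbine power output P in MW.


Step 1: mdot = PI * dP / 1000 = 11.693 * 2131.4 / 1000 = 24.92246 kg/s
Step 2: P = mdot*(h_in - h_out)/1000 = 24.92246*(2571.7 - 2019.9)/1000 = 13.752 MW
P = 13.752 MW


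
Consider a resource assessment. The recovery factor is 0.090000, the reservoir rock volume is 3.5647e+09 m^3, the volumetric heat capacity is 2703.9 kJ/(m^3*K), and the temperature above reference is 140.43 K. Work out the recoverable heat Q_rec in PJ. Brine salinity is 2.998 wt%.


Step 1: Q_s = Vr*rhoc*dT/1e12 = 3.5647e+09*2703.9*140.43/1e12 = 1353.548 PJ
Step 2: Q_rec = Q_s * RF = 1353.548 * 0.09 = 121.82 PJ
Q_rec = 121.82 PJ


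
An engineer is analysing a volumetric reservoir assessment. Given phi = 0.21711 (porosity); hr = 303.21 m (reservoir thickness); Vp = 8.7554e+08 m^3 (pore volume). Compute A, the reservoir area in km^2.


A = Vp / (1e6 * hr * phi)
A = 8.7554e+08 / (1e6 * 303.21 * 0.21711)
A = 13.300 km^2


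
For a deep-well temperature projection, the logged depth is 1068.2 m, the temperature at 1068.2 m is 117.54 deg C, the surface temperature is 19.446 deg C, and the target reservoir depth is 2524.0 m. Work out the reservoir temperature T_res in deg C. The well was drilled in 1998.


Step 1: grad = (T_d1 - T_surf)/d1 * 1000 = (117.54 - 19.446)/1068.2 * 1000 = 91.83112 deg C/km
Step 2: T_res = T_surf + grad*d2/1000 = 19.446 + 91.83112*2524.0/1000 = 251.23 deg C
T_res = 251.23 deg C


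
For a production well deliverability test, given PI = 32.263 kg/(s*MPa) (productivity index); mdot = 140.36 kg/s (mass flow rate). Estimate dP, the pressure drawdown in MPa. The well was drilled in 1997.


dP = mdot * 1000 / PI
dP = 140.36 * 1000 / 32.263
dP = 4350.494 kPa
Convert: 4350.494 kPa * 0.001 = 4.3505 MPa
dP = 4.3505 MPa


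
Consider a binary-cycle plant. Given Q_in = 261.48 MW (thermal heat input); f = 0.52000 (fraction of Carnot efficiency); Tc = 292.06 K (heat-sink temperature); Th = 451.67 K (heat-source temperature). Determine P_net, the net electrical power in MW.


Step 1: eta = (1 - Tc/Th)*f = (1 - 292.06/451.67)*0.52 = 0.1837563
Step 2: P_net = eta * Q_in = 0.1837563 * 261.48 = 48.049 MW
P_net = 48.049 MW


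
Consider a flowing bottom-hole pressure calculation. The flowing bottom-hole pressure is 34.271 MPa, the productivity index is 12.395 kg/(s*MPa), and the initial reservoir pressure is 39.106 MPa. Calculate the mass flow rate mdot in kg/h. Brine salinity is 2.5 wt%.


mdot = (P_i - P_wf) * PI
mdot = (39.106 - 34.271) * 12.395
mdot = 59.92983 kg/s
Convert: 59.92983 kg/s * 3600.0 = 2.1575e+05 kg/h
mdot = 2.1575e+05 kg/h


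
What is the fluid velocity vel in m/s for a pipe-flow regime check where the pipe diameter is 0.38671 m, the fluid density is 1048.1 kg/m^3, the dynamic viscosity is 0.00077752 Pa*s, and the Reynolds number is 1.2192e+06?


vel = Re * mu / (rho * D)
vel = 1.2192e+06 * 0.00077752 / (1048.1 * 0.38671)
vel = 2.3388 m/s


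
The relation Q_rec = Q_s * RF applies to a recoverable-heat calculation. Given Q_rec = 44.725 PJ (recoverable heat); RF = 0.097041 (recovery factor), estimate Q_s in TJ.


Q_s = Q_rec / RF
Q_s = 44.725 / 0.097041
Q_s = 460.8877 PJ
Convert: 460.8877 PJ * 1000.0 = 4.6089e+05 TJ
Q_s = 4.6089e+05 TJ


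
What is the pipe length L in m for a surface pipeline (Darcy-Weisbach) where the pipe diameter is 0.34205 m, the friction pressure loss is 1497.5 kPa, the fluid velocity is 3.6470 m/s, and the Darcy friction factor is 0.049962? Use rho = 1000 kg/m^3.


L = dP*1000*D / (f*rho*vel^2/2)
L = 1497.5*1000*0.34205 / (0.049962*1000*3.6470^2/2)
L = 1541.6 m


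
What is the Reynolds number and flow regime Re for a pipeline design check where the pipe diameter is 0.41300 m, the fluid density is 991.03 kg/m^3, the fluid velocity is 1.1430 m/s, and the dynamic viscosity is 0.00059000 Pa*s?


Step 1: Re = rho*vel*D/mu = 991.03*1.143*0.413/0.00059 = 7.9292e+05
Step 2: Re = 7.9292e+05 > 4000, so flow is turbulent.
Re = 7.9292e+05 (turbulent)


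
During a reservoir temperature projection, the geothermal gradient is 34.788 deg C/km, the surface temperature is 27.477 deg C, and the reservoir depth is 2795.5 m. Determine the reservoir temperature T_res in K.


T_res = T_surf + grad * d / 1000
T_res = 27.477 + 34.788 * 2795.5 / 1000
T_res = 124.7269 deg C
Convert to K: 124.7269 + 273.15 = 397.88 K
T_res = 397.88 K


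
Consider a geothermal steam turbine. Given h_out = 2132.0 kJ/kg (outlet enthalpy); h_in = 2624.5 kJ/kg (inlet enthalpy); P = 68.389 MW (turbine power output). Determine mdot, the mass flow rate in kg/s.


mdot = P * 1000 / (h_in - h_out)
mdot = 68.389 * 1000 / (2624.5 - 2132.0)
mdot = 138.86 kg/s


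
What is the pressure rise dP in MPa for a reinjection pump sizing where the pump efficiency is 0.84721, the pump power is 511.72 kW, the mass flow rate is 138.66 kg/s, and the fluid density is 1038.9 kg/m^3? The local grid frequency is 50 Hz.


dP = P_pump * rho * eta / mdot
dP = 511.72 * 1038.9 * 0.84721 / 138.66
dP = 3248.224 kPa
Convert: 3248.224 kPa * 0.001 = 3.2482 MPa
dP = 3.2482 MPa


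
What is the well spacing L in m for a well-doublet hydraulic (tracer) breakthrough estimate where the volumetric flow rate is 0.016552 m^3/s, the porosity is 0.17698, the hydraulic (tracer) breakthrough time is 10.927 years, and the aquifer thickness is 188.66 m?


L = sqrt(t_bt*365.25*86400*3*Qv / (pi*hr*phi))
L = sqrt(10.927*365.25*86400*3*0.016552 / (pi*188.66*0.17698))
L = 404.03 m


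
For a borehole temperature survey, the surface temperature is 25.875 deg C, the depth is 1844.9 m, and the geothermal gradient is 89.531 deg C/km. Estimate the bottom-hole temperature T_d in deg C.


T_d = T_surf + grad * d / 1000
T_d = 25.875 + 89.531 * 1844.9 / 1000
T_d = 191.05 deg C


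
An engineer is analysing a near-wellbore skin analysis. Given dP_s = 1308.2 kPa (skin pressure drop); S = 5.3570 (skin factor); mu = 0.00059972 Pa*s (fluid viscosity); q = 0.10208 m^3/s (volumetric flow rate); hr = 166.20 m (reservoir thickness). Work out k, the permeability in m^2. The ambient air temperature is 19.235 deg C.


k = S*q*mu / (2*pi*dP_s*1000*hr)
k = 5.3570*0.10208*0.00059972 / (2*pi*1308.2*1000*166.20)
k = 2.4006e-13 m^2


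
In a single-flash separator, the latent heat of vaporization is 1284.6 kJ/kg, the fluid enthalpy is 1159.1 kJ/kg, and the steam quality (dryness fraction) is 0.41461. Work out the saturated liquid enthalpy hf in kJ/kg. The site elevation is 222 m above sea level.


hf = h - x * hfg
hf = 1159.1 - 0.41461 * 1284.6
hf = 626.49 kJ/kg


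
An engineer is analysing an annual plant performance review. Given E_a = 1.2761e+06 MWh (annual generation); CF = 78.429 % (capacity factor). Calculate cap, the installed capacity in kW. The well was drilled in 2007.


cap = E_a / (CF/100 * 8760)
cap = 1.2761e+06 / (78.429/100 * 8760)
cap = 185.7394 MW
Convert: 185.7394 MW * 1000.0 = 1.8574e+05 kW
cap = 1.8574e+05 kW


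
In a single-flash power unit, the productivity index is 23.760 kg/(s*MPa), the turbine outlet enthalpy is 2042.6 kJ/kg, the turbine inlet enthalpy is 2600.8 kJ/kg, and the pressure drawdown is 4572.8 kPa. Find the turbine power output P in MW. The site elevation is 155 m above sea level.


Step 1: mdot = PI * dP / 1000 = 23.76 * 4572.8 / 1000 = 108.6497 kg/s
Step 2: P = mdot*(h_in - h_out)/1000 = 108.6497*(2600.8 - 2042.6)/1000 = 60.648 MW
P = 60.648 MW


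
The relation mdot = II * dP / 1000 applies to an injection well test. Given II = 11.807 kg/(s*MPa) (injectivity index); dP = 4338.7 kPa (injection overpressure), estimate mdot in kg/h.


mdot = II * dP / 1000
mdot = 11.807 * 4338.7 / 1000
mdot = 51.22703 kg/s
Convert: 51.22703 kg/s * 3600.0 = 1.8442e+05 kg/h
mdot = 1.8442e+05 kg/h


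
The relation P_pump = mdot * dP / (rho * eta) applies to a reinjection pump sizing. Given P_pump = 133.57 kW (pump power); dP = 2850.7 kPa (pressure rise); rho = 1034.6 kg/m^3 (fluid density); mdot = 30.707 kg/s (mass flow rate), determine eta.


eta = mdot * dP / (rho * P_pump)
eta = 30.707 * 2850.7 / (1034.6 * 133.57)
eta = 0.63344


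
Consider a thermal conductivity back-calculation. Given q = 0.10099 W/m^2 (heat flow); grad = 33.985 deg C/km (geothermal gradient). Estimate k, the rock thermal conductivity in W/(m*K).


k = q / (grad / 1000)
k = 0.10099 / (33.985 / 1000)
k = 2.9716 W/(m*K)


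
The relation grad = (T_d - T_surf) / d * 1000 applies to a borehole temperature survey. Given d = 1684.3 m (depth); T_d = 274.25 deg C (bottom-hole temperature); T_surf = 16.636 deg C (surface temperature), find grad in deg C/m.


grad = (T_d - T_surf) / d * 1000
grad = (274.25 - 16.636) / 1684.3 * 1000
grad = 152.9502 deg C/km
Convert: 152.9502 deg C/km * 0.001 = 0.15295 deg C/m
grad = 0.15295 deg C/m


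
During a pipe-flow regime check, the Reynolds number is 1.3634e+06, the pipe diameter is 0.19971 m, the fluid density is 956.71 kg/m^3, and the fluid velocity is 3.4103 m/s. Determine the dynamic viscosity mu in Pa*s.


mu = rho * vel * D / Re
mu = 956.71 * 3.4103 * 0.19971 / 1.3634e+06
mu = 0.00047791 Pa*s


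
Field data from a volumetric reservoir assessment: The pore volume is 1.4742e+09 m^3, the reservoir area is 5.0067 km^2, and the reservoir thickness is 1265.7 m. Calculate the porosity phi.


phi = Vp / (A * 1e6 * hr)
phi = 1.4742e+09 / (5.0067 * 1e6 * 1265.7)
phi = 0.23263


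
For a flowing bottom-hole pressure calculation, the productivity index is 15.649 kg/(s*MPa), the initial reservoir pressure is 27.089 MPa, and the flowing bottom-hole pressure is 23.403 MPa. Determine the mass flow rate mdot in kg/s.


mdot = (P_i - P_wf) * PI
mdot = (27.089 - 23.403) * 15.649
mdot = 57.682 kg/s


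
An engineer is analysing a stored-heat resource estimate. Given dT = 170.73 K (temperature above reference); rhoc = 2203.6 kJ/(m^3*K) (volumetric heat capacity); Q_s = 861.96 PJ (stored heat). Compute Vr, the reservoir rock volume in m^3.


Vr = Q_s * 1e12 / (rhoc * dT)
Vr = 861.96 * 1e12 / (2203.6 * 170.73)
Vr = 2.2911e+09 m^3


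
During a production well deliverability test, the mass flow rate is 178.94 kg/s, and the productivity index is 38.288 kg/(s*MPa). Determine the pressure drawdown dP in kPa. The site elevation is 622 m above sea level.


dP = mdot * 1000 / PI
dP = 178.94 * 1000 / 38.288
dP = 4673.5 kPa


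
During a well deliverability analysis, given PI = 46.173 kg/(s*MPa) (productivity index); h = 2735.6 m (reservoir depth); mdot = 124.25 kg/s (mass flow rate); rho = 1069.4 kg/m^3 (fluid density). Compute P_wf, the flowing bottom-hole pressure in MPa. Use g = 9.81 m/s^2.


Step 1: P_i = rho*g*h/1e6 = 1069.4*9.81*2735.6/1e6 = 28.69867 MPa
Step 2: P_wf = P_i - mdot/PI = 28.69867 - 124.25/46.173 = 26.008 MPa
P_wf = 26.008 MPa


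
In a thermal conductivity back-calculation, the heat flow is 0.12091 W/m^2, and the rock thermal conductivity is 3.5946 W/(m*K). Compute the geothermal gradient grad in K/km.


grad = q / k * 1000
grad = 0.12091 / 3.5946 * 1000
grad = 33.63657 deg C/km
Convert: 33.63657 deg C/km * 1.0 = 33.637 K/km
grad = 33.637 K/km


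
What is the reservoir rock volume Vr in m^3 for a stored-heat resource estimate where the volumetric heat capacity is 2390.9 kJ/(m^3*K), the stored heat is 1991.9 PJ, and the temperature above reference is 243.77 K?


Vr = Q_s * 1e12 / (rhoc * dT)
Vr = 1991.9 * 1e12 / (2390.9 * 243.77)
Vr = 3.4176e+09 m^3


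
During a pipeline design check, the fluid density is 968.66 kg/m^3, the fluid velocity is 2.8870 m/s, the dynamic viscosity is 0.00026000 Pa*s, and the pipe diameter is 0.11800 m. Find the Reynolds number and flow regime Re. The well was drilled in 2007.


Step 1: Re = rho*vel*D/mu = 968.66*2.887*0.118/0.00026 = 1.2692e+06
Step 2: Re = 1.2692e+06 > 4000, so flow is turbulent.
Re = 1.2692e+06 (turbulent)


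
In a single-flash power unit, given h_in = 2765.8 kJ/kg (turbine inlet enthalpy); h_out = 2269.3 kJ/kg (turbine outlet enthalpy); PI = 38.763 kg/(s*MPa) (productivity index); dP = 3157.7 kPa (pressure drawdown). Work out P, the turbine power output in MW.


Step 1: mdot = PI * dP / 1000 = 38.763 * 3157.7 / 1000 = 122.4019 kg/s
Step 2: P = mdot*(h_in - h_out)/1000 = 122.4019*(2765.8 - 2269.3)/1000 = 60.773 MW
P = 60.773 MW


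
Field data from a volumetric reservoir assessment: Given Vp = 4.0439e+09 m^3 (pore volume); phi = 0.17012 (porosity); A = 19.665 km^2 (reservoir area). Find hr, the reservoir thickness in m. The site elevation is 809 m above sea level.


hr = Vp / (A * 1e6 * phi)
hr = 4.0439e+09 / (19.665 * 1e6 * 0.17012)
hr = 1208.8 m


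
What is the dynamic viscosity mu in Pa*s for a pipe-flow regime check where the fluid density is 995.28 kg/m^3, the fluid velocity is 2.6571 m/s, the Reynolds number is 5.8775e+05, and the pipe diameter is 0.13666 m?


mu = rho * vel * D / Re
mu = 995.28 * 2.6571 * 0.13666 / 5.8775e+05
mu = 0.00061490 Pa*s


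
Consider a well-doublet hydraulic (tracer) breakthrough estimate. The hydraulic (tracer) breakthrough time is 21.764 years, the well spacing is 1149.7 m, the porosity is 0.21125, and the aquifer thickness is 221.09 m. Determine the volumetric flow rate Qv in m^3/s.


Qv = pi*hr*phi*L^2 / (3*t_bt*365.25*86400)
Qv = pi*221.09*0.21125*1149.7^2 / (3*21.764*365.25*86400)
Qv = 0.094128 m^3/s


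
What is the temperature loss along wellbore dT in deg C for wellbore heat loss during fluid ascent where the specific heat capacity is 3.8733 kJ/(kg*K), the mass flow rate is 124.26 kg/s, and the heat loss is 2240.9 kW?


dT = Q_loss / (mdot * cp)
dT = 2240.9 / (124.26 * 3.8733)
dT = 4.655968 K
Convert (temperature difference, 1 K = 1 deg C): 4.655968 K = 4.655968 deg C
dT = 4.6560 deg C


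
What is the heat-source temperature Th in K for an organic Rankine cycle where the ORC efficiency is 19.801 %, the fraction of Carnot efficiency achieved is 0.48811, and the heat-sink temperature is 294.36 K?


Th = Tc / (1 - (eta_orc/100)/f)
Th = 294.36 / (1 - (19.801/100)/0.48811)
Th = 495.28 K


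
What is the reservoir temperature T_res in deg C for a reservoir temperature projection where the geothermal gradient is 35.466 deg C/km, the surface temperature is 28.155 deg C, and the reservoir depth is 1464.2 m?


T_res = T_surf + grad * d / 1000
T_res = 28.155 + 35.466 * 1464.2 / 1000
T_res = 80.084 deg C


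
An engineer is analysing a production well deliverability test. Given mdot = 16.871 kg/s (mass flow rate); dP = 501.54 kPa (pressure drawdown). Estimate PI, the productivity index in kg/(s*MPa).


PI = mdot * 1000 / dP
PI = 16.871 * 1000 / 501.54
PI = 33.638 kg/(s*MPa)


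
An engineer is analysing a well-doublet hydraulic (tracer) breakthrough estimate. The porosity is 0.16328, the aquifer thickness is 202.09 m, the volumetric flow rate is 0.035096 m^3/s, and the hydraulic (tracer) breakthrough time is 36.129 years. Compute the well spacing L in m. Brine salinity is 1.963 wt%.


L = sqrt(t_bt*365.25*86400*3*Qv / (pi*hr*phi))
L = sqrt(36.129*365.25*86400*3*0.035096 / (pi*202.09*0.16328))
L = 1076.1 m
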